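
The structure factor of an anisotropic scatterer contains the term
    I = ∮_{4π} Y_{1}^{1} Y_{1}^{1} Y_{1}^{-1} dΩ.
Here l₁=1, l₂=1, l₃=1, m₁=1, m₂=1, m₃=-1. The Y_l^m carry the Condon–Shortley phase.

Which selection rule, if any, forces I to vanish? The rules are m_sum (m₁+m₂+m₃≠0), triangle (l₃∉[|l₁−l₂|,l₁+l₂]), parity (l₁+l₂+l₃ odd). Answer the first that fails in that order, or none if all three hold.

Σmᵢ = 1  ✗
l₃∈[|l₁−l₂|,l₁+l₂]=[0,2], have l₃=1
Σlᵢ = 3 ⇒ odd

m_sum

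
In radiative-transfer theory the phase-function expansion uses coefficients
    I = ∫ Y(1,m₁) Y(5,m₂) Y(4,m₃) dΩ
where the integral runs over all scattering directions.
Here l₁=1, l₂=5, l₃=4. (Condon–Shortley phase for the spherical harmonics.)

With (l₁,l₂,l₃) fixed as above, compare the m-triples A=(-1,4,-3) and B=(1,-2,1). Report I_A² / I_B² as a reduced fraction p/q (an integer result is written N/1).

12/7

Shared (l₁,l₂,l₃)=(1,5,4): N and (l;000)² cancel in I_A²/I_B².
A: Δ = 2!·0!·8!/11! = 1/495; Racah Σ t=2..2: t=2:+1/10080 = 1/10080; ⇒ 3j(1 5 4; -1 4 -3)² = 4/55, sgn -1
B: Δ = 2!·0!·8!/11! = 1/495; Racah Σ t=0..0: t=0:+1/1440 = 1/1440; ⇒ 3j(1 5 4; 1 -2 1)² = 7/165, sgn -1
I_A²/I_B² = (4/55)/(7/165) = 12/7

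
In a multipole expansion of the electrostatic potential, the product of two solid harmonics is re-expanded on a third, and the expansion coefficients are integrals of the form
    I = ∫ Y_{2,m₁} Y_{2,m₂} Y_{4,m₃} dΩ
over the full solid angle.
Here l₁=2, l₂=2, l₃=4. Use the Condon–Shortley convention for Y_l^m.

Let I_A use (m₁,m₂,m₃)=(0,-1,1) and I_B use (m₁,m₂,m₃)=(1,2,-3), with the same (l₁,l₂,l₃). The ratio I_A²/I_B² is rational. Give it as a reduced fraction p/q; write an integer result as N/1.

6/7

l's match ⇒ only the (l;m) 3-j factors differ between A and B.
A: triangle coeff Δ(2,2,4) = 1/630; Σ_t [0,0]: t=0:+1/24 = 1/24; (3j)²=1/21 [(2 2 4; 0 -1 1)], sign=-1
B: triangle coeff Δ(2,2,4) = 1/630; Σ_t [0,0]: t=0:+1/144 = 1/144; (3j)²=1/18 [(2 2 4; 1 2 -3)], sign=-1
I_A²/I_B² = (1/21)/(1/18) = 6/7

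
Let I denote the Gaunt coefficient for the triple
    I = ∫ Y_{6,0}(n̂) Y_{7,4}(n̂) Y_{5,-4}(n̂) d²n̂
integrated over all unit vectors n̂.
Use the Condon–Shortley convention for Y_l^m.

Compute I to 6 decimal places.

-0.050867

Rules hold: Σm=0, L=18 even, 1≤5≤13.
N = 13·15·11 = 2145
Δ = 8!·4!·6!/19! = 1/174594420
Racah Σ t=2..6: t=2:+1/4147200 t=3:−1/207360 t=4:+1/82944 t=5:−1/207360 t=6:+1/4147200 = 1/345600
⇒ 3j(6 7 5; 0 0 0)² = 420/46189, sgn -1
Racah Σ t=5..6: t=5:−1/3110400 t=6:+1/4147200 = -1/12441600
⇒ 3j(6 7 5; 0 4 -4)² = 7/4199, sgn +1
4πI² = N·(3j₀)²·(3jₘ)² = 44100/1356277
I = -1·√(0.0325155/4π) = -0.05086747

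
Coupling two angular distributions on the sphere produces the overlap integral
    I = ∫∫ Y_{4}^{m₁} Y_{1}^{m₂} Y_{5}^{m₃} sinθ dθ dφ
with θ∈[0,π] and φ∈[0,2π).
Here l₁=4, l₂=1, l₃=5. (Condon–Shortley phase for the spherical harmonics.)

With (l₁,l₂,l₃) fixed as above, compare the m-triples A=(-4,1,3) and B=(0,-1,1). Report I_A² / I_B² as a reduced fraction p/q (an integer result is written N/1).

1/15

Same 4,1,5: normalisation and zero-m 3j drop out of the ratio.
A: Δ: 0! 8! 2! / 11! → 1/495; sum: t=0:+1/80640 = 1/80640; 3j²(4 1 5; -4 1 3) = Δ·Π!·Σ² = 1/495  (sign +1)
B: Δ: 0! 8! 2! / 11! → 1/495; sum: t=0:+1/1152 = 1/1152; 3j²(4 1 5; 0 -1 1) = Δ·Π!·Σ² = 1/33  (sign +1)
I_A²/I_B² = (1/495)/(1/33) = 1/15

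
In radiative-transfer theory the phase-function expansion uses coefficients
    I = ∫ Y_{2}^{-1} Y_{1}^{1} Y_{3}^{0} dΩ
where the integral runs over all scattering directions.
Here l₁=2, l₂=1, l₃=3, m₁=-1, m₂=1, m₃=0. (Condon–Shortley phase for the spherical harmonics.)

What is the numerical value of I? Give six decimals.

Checks pass: Σm=0; 6 even; l₃=3∈[1,3].
(2·2+1)(2·1+1)(2·3+1) = 105
Δ: 0! 4! 2! / 7! → 1/105
sum: t=0:+1/4 = 1/4
3j²(2 1 3; 0 0 0) = Δ·Π!·Σ² = 3/35  (sign -1)
sum: t=0:+1/12 = 1/12
3j²(2 1 3; -1 1 0) = Δ·Π!·Σ² = 1/35  (sign -1)
combine: 4πI² = 105·3/35·1/35 = 9/35
take √, sign +1: I = 0.14304817

0.143048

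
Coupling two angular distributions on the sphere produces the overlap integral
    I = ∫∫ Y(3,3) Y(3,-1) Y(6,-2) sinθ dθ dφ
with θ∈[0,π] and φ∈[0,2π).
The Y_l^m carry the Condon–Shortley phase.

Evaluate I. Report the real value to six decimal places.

Checks pass: Σm=0; 12 even; l₃=6∈[0,6].
(2·3+1)(2·3+1)(2·6+1) = 637
Δ: 0! 6! 6! / 13! → 1/12012
sum: t=0:+1/1296 = 1/1296
3j²(3 3 6; 0 0 0) = Δ·Π!·Σ² = 100/3003  (sign +1)
sum: t=0:+1/34560 = 1/34560
3j²(3 3 6; 3 -1 -2) = Δ·Π!·Σ² = 1/429  (sign +1)
combine: 4πI² = 637·100/3003·1/429 = 700/14157
take √, sign +1: I = 0.06272757

0.062728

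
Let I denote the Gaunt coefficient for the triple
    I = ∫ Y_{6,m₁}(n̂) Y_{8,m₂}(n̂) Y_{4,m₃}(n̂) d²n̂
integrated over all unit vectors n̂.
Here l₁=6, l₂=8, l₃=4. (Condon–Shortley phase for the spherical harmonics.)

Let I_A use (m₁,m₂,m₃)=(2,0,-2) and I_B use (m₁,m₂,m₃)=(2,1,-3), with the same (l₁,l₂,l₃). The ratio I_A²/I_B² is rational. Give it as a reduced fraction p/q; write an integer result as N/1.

l's match ⇒ only the (l;m) 3-j factors differ between A and B.
A: triangle coeff Δ(6,8,4) = 1/23279256; Σ_t [2,4]: t=2:+1/116121600 t=3:−1/3628800 t=4:+1/1658880 = 13/38707200; (3j)²=39/3553 [(6 8 4; 2 0 -2)], sign=+1
B: triangle coeff Δ(6,8,4) = 1/23279256; Σ_t [3,4]: t=3:−1/21772800 t=4:+1/4147200 = 17/87091200; (3j)²=119/8151 [(6 8 4; 2 1 -3)], sign=-1
I_A²/I_B² = (39/3553)/(119/8151) = 1521/2023

1521/2023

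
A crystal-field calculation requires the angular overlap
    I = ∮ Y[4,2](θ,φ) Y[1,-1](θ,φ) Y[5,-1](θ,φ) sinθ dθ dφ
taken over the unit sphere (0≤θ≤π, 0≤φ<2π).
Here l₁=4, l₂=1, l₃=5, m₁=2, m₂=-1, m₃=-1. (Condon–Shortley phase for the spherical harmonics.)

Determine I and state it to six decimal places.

Rules hold: Σm=0, L=10 even, 3≤5≤5.
N = 9·3·11 = 297
Δ = 0!·8!·2!/11! = 1/495
Racah Σ t=0..0: t=0:+1/576 = 1/576
⇒ 3j(4 1 5; 0 0 0)² = 5/99, sgn -1
Racah Σ t=0..0: t=0:+1/2880 = 1/2880
⇒ 3j(4 1 5; 2 -1 -1)² = 2/165, sgn +1
4πI² = N·(3j₀)²·(3jₘ)² = 2/11
I = -1·√(0.181818/4π) = -0.12028562

-0.120286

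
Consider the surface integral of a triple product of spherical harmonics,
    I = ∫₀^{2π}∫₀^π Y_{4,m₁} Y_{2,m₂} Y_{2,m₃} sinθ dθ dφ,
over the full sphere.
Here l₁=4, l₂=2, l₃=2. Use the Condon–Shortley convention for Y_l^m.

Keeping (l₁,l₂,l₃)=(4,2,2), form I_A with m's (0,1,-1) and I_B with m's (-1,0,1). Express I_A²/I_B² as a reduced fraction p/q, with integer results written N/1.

8/15

Shared (l₁,l₂,l₃)=(4,2,2): N and (l;000)² cancel in I_A²/I_B².
A: Δ = 4!·4!·0!/9! = 1/630; Racah Σ t=3..3: t=3:−1/36 = -1/36; ⇒ 3j(4 2 2; 0 1 -1)² = 8/315, sgn +1
B: Δ = 4!·4!·0!/9! = 1/630; Racah Σ t=2..2: t=2:+1/24 = 1/24; ⇒ 3j(4 2 2; -1 0 1)² = 1/21, sgn -1
I_A²/I_B² = (8/315)/(1/21) = 8/15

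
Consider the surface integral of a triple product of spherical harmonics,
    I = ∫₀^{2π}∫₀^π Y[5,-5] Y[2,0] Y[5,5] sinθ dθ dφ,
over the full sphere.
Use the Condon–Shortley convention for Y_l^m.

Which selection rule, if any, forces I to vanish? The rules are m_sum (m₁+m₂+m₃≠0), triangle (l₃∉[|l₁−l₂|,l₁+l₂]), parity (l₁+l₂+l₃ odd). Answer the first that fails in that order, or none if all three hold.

azimuthal sum: -5 + 0 + 5 = 0  ✓
3 ≤ 5 ≤ 7 (triangle on l)  ✓
L = 5 + 2 + 5 = 12 (even)  ✓

none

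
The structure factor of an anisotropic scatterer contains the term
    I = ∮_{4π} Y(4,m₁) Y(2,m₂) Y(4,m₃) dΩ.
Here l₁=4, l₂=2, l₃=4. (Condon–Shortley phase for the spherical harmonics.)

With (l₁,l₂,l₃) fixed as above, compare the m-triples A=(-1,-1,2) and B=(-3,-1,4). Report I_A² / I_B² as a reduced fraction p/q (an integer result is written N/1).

81/196

Shared (l₁,l₂,l₃)=(4,2,4): N and (l;000)² cancel in I_A²/I_B².
A: Δ = 2!·6!·2!/11! = 1/13860; Racah Σ t=0..1: t=0:+1/240 t=1:−1/96 = -1/160; ⇒ 3j(4 2 4; -1 -1 2)² = 27/1540, sgn -1
B: Δ = 2!·6!·2!/11! = 1/13860; Racah Σ t=1..1: t=1:−1/1440 = -1/1440; ⇒ 3j(4 2 4; -3 -1 4)² = 7/165, sgn -1
I_A²/I_B² = (27/1540)/(7/165) = 81/196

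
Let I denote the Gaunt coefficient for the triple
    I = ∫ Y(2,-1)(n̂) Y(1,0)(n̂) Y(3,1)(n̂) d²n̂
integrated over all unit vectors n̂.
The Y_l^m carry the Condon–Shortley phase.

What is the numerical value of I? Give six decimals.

-0.233597

m-sum 0 ✓  L=6 even ✓  1≤3≤3 ✓
Π(2lᵢ+1) = 5×3×7 = 105
triangle coeff Δ(2,1,3) = 1/105
Σ_t [0,0]: t=0:+1/4 = 1/4
(3j)²=3/35 [(2 1 3; 0 0 0)], sign=-1
Σ_t [0,0]: t=0:+1/6 = 1/6
(3j)²=8/105 [(2 1 3; -1 0 1)], sign=+1
⇒ 4πI² = 24/35
I = (-1)√(24/35/(4π)) = -0.23359668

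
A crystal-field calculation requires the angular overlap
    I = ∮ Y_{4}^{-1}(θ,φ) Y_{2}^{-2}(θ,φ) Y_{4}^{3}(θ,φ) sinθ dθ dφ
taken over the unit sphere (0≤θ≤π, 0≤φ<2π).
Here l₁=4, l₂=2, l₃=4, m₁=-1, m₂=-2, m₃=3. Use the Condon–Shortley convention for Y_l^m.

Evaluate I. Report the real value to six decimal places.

m-sum 0 ✓  L=10 even ✓  2≤4≤6 ✓
Π(2lᵢ+1) = 9×5×9 = 405
triangle coeff Δ(4,2,4) = 1/13860
Σ_t [0,2]: t=0:+1/192 t=1:−1/36 t=2:+1/192 = -5/288
(3j)²=20/693 [(4 2 4; 0 0 0)], sign=-1
Σ_t [0,0]: t=0:+1/480 = 1/480
(3j)²=3/110 [(4 2 4; -1 -2 3)], sign=-1
⇒ 4πI² = 270/847
I = (+1)√(270/847/(4π)) = 0.15927046

0.159270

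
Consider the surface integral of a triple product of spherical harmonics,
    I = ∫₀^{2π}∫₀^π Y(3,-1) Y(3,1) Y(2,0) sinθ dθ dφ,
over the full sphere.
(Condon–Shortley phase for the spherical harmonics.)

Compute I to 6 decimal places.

Checks pass: Σm=0; 8 even; l₃=2∈[0,6].
(2·3+1)(2·3+1)(2·2+1) = 245
Δ: 4! 2! 2! / 9! → 1/3780
sum: t=1:−1/24 t=2:+1/4 t=3:−1/24 = 1/6
3j²(3 3 2; 0 0 0) = Δ·Π!·Σ² = 4/105  (sign +1)
sum: t=2:+1/16 t=3:−1/6 t=4:+1/96 = -3/32
3j²(3 3 2; -1 1 0) = Δ·Π!·Σ² = 3/140  (sign -1)
combine: 4πI² = 245·4/105·3/140 = 1/5
take √, sign -1: I = -0.12615663

-0.126157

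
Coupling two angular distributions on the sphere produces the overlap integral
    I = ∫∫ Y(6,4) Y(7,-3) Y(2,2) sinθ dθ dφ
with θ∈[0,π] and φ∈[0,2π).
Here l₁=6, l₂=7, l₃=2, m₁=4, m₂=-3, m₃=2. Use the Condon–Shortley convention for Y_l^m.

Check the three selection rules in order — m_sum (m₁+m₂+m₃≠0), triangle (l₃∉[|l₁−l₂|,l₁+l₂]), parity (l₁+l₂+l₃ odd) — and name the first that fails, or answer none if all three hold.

m_sum

m₁+m₂+m₃ = 4 − 3 + 2 = 3  ✗
triangle: |6−7|=1 ≤ l₃=2 ≤ 6+7=13
parity: l₁+l₂+l₃ = 15 is odd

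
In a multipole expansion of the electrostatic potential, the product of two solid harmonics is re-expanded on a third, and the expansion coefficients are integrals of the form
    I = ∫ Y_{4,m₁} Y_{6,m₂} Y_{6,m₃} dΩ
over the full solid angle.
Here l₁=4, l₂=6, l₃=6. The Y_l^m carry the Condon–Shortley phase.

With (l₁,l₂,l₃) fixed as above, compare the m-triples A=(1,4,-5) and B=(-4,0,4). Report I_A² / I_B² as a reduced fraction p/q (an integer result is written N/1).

Shared (l₁,l₂,l₃)=(4,6,6): N and (l;000)² cancel in I_A²/I_B².
A: Δ = 4!·4!·8!/17! = 1/15315300; Racah Σ t=2..3: t=2:+1/967680 t=3:−1/725760 = -1/2903040; ⇒ 3j(4 6 6; 1 4 -5)² = 5/3094, sgn +1
B: Δ = 4!·4!·8!/17! = 1/15315300; Racah Σ t=4..4: t=4:+1/829440 = 1/829440; ⇒ 3j(4 6 6; -4 0 4)² = 35/2431, sgn +1
I_A²/I_B² = (5/3094)/(35/2431) = 11/98

11/98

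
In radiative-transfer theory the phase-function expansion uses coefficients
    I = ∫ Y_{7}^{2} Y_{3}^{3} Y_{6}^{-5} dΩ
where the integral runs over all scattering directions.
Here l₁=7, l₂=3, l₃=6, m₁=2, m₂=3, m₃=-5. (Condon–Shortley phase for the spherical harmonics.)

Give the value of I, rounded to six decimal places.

Checks pass: Σm=0; 16 even; l₃=6∈[4,10].
(2·7+1)(2·3+1)(2·6+1) = 1365
Δ: 4! 10! 2! / 17! → 1/2042040
sum: t=1:−1/207360 t=2:+1/57600 t=3:−1/207360 = 1/129600
3j²(7 3 6; 0 0 0) = Δ·Π!·Σ² = 168/12155  (sign +1)
sum: t=4:+1/17418240 = 1/17418240
3j²(7 3 6; 2 3 -5) = Δ·Π!·Σ² = 25/12376  (sign -1)
combine: 4πI² = 1365·168/12155·25/12376 = 1575/41327
take √, sign -1: I = -0.05507042

-0.055070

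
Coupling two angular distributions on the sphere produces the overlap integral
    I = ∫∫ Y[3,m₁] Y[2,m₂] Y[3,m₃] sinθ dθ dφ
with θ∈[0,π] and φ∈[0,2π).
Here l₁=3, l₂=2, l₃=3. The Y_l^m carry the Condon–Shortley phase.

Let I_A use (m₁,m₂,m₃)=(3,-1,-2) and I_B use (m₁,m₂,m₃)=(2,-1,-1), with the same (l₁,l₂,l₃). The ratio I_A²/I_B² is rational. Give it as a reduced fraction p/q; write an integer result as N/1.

Same 3,2,3: normalisation and zero-m 3j drop out of the ratio.
A: Δ: 2! 4! 2! / 9! → 1/3780; sum: t=0:+1/48 = 1/48; 3j²(3 2 3; 3 -1 -2) = Δ·Π!·Σ² = 5/84  (sign -1)
B: Δ: 2! 4! 2! / 9! → 1/3780; sum: t=0:+1/12 t=1:−1/48 = 1/16; 3j²(3 2 3; 2 -1 -1) = Δ·Π!·Σ² = 1/28  (sign +1)
I_A²/I_B² = (5/84)/(1/28) = 5/3

5/3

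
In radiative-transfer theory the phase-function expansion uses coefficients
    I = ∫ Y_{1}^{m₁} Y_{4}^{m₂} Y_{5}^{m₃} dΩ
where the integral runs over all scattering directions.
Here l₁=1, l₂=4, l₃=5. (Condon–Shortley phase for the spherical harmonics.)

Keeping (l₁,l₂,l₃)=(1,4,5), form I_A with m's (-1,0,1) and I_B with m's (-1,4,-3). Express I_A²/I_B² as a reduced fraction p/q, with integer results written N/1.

l's match ⇒ only the (l;m) 3-j factors differ between A and B.
A: triangle coeff Δ(1,4,5) = 1/495; Σ_t [0,0]: t=0:+1/1152 = 1/1152; (3j)²=1/33 [(1 4 5; -1 0 1)], sign=+1
B: triangle coeff Δ(1,4,5) = 1/495; Σ_t [0,0]: t=0:+1/80640 = 1/80640; (3j)²=1/495 [(1 4 5; -1 4 -3)], sign=+1
I_A²/I_B² = (1/33)/(1/495) = 15/1

15/1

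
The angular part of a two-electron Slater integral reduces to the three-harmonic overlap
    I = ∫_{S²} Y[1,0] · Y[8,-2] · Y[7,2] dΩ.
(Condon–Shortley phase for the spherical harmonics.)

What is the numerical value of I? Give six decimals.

Rules hold: Σm=0, L=16 even, 7≤7≤9.
N = 3·17·15 = 765
Δ = 2!·0!·14!/17! = 1/2040
Racah Σ t=1..1: t=1:−1/25401600 = -1/25401600
⇒ 3j(1 8 7; 0 0 0)² = 8/255, sgn +1
Racah Σ t=1..1: t=1:−1/43545600 = -1/43545600
⇒ 3j(1 8 7; 0 -2 2)² = 1/34, sgn +1
4πI² = N·(3j₀)²·(3jₘ)² = 12/17
I = +1·√(0.705882/4π) = 0.23700703

0.237007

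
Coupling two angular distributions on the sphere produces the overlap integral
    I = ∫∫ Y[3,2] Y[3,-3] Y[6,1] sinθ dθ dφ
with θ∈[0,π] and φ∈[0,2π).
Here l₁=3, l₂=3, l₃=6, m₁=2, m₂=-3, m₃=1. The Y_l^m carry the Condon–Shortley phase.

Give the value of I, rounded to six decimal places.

m-sum 0 ✓  L=12 even ✓  0≤6≤6 ✓
Π(2lᵢ+1) = 7×7×13 = 637
triangle coeff Δ(3,3,6) = 1/12012
Σ_t [0,0]: t=0:+1/1296 = 1/1296
(3j)²=100/3003 [(3 3 6; 0 0 0)], sign=+1
Σ_t [0,0]: t=0:+1/86400 = 1/86400
(3j)²=1/1716 [(3 3 6; 2 -3 1)], sign=-1
⇒ 4πI² = 175/14157
I = (-1)√(175/14157/(4π)) = -0.03136379

-0.031364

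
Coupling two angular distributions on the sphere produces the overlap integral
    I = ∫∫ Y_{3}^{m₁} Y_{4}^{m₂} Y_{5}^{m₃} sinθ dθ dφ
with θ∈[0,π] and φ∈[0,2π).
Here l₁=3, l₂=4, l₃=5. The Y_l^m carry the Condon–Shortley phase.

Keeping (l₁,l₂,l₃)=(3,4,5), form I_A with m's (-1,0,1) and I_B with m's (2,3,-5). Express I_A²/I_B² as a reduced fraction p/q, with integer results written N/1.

121/735

Same 3,4,5: normalisation and zero-m 3j drop out of the ratio.
A: Δ: 2! 4! 6! / 13! → 1/180180; sum: t=0:+1/2304 t=1:−1/216 t=2:+1/384 = -11/6912; 3j²(3 4 5; -1 0 1) = Δ·Π!·Σ² = 11/1638  (sign -1)
B: Δ: 2! 4! 6! / 13! → 1/180180; sum: t=1:−1/17280 = -1/17280; 3j²(3 4 5; 2 3 -5) = Δ·Π!·Σ² = 35/858  (sign -1)
I_A²/I_B² = (11/1638)/(35/858) = 121/735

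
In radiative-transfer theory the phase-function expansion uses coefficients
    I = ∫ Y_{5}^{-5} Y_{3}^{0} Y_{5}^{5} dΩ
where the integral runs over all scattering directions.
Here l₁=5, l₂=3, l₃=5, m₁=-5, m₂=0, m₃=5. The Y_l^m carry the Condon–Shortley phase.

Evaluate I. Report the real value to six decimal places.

0.000000

Σlᵢ=13 odd — θ-integrand is odd under cosθ→−cosθ; I=0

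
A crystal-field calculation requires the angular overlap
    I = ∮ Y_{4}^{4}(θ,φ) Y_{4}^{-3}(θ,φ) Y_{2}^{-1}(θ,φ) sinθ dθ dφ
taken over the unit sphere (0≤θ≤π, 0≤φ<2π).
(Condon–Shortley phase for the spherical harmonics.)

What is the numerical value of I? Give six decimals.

0.198645

Checks pass: Σm=0; 10 even; l₃=2∈[0,8].
(2·4+1)(2·4+1)(2·2+1) = 405
Δ: 6! 2! 2! / 11! → 1/13860
sum: t=2:+1/192 t=3:−1/36 t=4:+1/192 = -5/288
3j²(4 4 2; 0 0 0) = Δ·Π!·Σ² = 20/693  (sign -1)
sum: t=0:+1/1440 = 1/1440
3j²(4 4 2; 4 -3 -1) = Δ·Π!·Σ² = 7/165  (sign -1)
combine: 4πI² = 405·20/693·7/165 = 60/121
take √, sign +1: I = 0.19864517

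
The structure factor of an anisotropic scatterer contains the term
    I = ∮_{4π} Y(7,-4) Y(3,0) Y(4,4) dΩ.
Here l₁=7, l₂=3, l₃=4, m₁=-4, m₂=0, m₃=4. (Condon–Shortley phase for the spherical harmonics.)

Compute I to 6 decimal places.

0.086551

Checks pass: Σm=0; 14 even; l₃=4∈[4,10].
(2·7+1)(2·3+1)(2·4+1) = 945
Δ: 6! 8! 0! / 15! → 1/45045
sum: t=3:−1/20736 = -1/20736
3j²(7 3 4; 0 0 0) = Δ·Π!·Σ² = 35/1287  (sign -1)
sum: t=3:−1/1451520 = -1/1451520
3j²(7 3 4; -4 0 4) = Δ·Π!·Σ² = 1/273  (sign -1)
combine: 4πI² = 945·35/1287·1/273 = 175/1859
take √, sign +1: I = 0.08655146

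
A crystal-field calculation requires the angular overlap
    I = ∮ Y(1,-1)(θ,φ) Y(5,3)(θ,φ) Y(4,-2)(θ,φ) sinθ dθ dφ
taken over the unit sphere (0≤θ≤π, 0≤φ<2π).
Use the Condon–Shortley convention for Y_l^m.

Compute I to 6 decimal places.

-0.259847

m-sum 0 ✓  L=10 even ✓  4≤4≤6 ✓
Π(2lᵢ+1) = 3×11×9 = 297
triangle coeff Δ(1,5,4) = 1/495
Σ_t [1,1]: t=1:−1/576 = -1/576
(3j)²=5/99 [(1 5 4; 0 0 0)], sign=-1
Σ_t [2,2]: t=2:+1/2880 = 1/2880
(3j)²=28/495 [(1 5 4; -1 3 -2)], sign=+1
⇒ 4πI² = 28/33
I = (-1)√(28/33/(4π)) = -0.25984664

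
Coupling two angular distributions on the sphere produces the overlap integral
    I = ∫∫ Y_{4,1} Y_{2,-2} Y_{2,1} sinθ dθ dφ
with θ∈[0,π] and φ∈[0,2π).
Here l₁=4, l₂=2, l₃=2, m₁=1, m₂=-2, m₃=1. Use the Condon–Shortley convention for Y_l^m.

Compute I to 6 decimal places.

Rules hold: Σm=0, L=8 even, 2≤2≤6.
N = 9·5·5 = 225
Δ = 4!·4!·0!/9! = 1/630
Racah Σ t=2..2: t=2:+1/16 = 1/16
⇒ 3j(4 2 2; 0 0 0)² = 2/35, sgn +1
Racah Σ t=0..0: t=0:+1/144 = 1/144
⇒ 3j(4 2 2; 1 -2 1)² = 1/126, sgn -1
4πI² = N·(3j₀)²·(3jₘ)² = 5/49
I = -1·√(0.102041/4π) = -0.09011188

-0.090112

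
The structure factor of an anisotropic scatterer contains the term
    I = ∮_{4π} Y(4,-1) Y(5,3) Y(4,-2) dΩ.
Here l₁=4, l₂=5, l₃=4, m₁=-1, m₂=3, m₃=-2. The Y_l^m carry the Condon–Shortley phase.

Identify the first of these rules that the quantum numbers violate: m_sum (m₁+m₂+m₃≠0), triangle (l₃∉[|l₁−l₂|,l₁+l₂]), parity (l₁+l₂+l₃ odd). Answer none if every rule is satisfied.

parity

azimuthal sum: -1 + 3 − 2 = 0  ✓
1 ≤ 4 ≤ 9 (triangle on l)  ✓
L = 4 + 5 + 4 = 13 (odd)  ✗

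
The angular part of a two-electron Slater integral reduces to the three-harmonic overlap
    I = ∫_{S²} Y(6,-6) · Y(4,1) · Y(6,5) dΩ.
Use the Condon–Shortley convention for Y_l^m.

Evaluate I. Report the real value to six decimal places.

-0.192803

Checks pass: Σm=0; 16 even; l₃=6∈[2,10].
(2·6+1)(2·4+1)(2·6+1) = 1521
Δ: 4! 8! 4! / 17! → 1/15315300
sum: t=0:+1/829440 t=1:−1/25920 t=2:+1/9216 t=3:−1/25920 t=4:+1/829440 = 7/207360
3j²(6 4 6; 0 0 0) = Δ·Π!·Σ² = 28/2431  (sign +1)
sum: t=4:+1/5806080 = 1/5806080
3j²(6 4 6; -6 1 5) = Δ·Π!·Σ² = 165/6188  (sign -1)
combine: 4πI² = 1521·28/2431·165/6188 = 135/289
take √, sign -1: I = -0.19280266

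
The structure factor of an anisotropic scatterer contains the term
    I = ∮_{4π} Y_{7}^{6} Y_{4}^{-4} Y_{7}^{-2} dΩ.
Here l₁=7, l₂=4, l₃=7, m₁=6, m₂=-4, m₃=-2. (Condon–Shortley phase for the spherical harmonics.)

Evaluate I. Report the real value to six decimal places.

0.082491

Rules hold: Σm=0, L=18 even, 3≤7≤11.
N = 15·9·15 = 2025
Δ = 4!·10!·4!/19! = 1/58198140
Racah Σ t=0..4: t=0:+1/17418240 t=1:−1/622080 t=2:+1/230400 t=3:−1/622080 t=4:+1/17418240 = 1/806400
⇒ 3j(7 4 7; 0 0 0)² = 2268/230945, sgn -1
Racah Σ t=0..0: t=0:+1/209018880 = 1/209018880
⇒ 3j(7 4 7; 6 -4 -2)² = 25/5814, sgn -1
4πI² = N·(3j₀)²·(3jₘ)² = 1275750/14919047
I = +1·√(0.0855115/4π) = 0.08249114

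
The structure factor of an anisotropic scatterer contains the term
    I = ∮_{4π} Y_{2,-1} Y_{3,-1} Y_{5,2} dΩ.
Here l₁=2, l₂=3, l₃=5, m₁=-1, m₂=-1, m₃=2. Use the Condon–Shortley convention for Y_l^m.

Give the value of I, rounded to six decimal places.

0.245532

Checks pass: Σm=0; 10 even; l₃=5∈[1,5].
(2·2+1)(2·3+1)(2·5+1) = 385
Δ: 0! 4! 6! / 11! → 1/2310
sum: t=0:+1/144 = 1/144
3j²(2 3 5; 0 0 0) = Δ·Π!·Σ² = 10/231  (sign -1)
sum: t=0:+1/288 = 1/288
3j²(2 3 5; -1 -1 2) = Δ·Π!·Σ² = 1/22  (sign -1)
combine: 4πI² = 385·10/231·1/22 = 25/33
take √, sign +1: I = 0.24553200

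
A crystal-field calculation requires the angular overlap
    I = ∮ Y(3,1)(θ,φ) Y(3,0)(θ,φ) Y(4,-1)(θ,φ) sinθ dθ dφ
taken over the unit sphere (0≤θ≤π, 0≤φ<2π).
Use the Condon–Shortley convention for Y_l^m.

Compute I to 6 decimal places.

-0.099323

Rules hold: Σm=0, L=10 even, 0≤4≤6.
N = 7·7·9 = 441
Δ = 2!·4!·4!/11! = 1/34650
Racah Σ t=0..2: t=0:+1/72 t=1:−1/16 t=2:+1/72 = -5/144
⇒ 3j(3 3 4; 0 0 0)² = 2/77, sgn -1
Racah Σ t=0..2: t=0:+1/48 t=1:−1/24 t=2:+1/288 = -5/288
⇒ 3j(3 3 4; 1 0 -1)² = 5/462, sgn +1
4πI² = N·(3j₀)²·(3jₘ)² = 15/121
I = -1·√(0.123967/4π) = -0.09932258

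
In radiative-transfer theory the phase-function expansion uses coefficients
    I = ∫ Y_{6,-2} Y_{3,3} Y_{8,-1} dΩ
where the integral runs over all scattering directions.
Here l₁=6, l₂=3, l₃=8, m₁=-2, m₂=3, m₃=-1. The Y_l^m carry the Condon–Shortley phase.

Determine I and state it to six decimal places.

Σlᵢ=17 odd — θ-integrand is odd under cosθ→−cosθ; I=0

0.000000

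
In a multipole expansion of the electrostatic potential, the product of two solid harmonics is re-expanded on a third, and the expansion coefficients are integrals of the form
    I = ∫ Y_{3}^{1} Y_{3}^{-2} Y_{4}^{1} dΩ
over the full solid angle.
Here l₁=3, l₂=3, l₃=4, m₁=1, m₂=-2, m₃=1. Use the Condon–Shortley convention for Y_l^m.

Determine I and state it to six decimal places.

Rules hold: Σm=0, L=10 even, 0≤4≤6.
N = 7·7·9 = 441
Δ = 2!·4!·4!/11! = 1/34650
Racah Σ t=0..2: t=0:+1/72 t=1:−1/16 t=2:+1/72 = -5/144
⇒ 3j(3 3 4; 0 0 0)² = 2/77, sgn -1
Racah Σ t=0..1: t=0:+1/48 t=1:−1/144 = 1/72
⇒ 3j(3 3 4; 1 -2 1)² = 16/693, sgn -1
4πI² = N·(3j₀)²·(3jₘ)² = 32/121
I = +1·√(0.264463/4π) = 0.14506992

0.145070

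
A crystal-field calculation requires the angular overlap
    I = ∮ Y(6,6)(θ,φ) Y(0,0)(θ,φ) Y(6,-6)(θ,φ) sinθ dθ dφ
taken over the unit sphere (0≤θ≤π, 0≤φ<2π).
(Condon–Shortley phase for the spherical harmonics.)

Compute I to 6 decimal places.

0.282095

Checks pass: Σm=0; 12 even; l₃=6∈[6,6].
(2·6+1)(2·0+1)(2·6+1) = 169
Δ: 0! 12! 0! / 13! → 1/13
sum: t=0:+1/518400 = 1/518400
3j²(6 0 6; 0 0 0) = Δ·Π!·Σ² = 1/13  (sign +1)
sum: t=0:+1/479001600 = 1/479001600
3j²(6 0 6; 6 0 -6) = Δ·Π!·Σ² = 1/13  (sign +1)
combine: 4πI² = 169·1/13·1/13 = 1/1
take √, sign +1: I = 0.28209479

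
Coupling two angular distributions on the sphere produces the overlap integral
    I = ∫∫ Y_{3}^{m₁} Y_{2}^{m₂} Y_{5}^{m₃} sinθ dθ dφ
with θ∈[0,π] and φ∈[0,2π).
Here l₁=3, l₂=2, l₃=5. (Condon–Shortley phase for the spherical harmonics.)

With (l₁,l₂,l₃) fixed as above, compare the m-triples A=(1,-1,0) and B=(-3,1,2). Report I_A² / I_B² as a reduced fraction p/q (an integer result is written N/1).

Shared (l₁,l₂,l₃)=(3,2,5): N and (l;000)² cancel in I_A²/I_B².
A: Δ = 0!·6!·4!/11! = 1/2310; Racah Σ t=0..0: t=0:+1/288 = 1/288; ⇒ 3j(3 2 5; 1 -1 0)² = 5/231, sgn -1
B: Δ = 0!·6!·4!/11! = 1/2310; Racah Σ t=0..0: t=0:+1/4320 = 1/4320; ⇒ 3j(3 2 5; -3 1 2)² = 1/330, sgn -1
I_A²/I_B² = (5/231)/(1/330) = 50/7

50/7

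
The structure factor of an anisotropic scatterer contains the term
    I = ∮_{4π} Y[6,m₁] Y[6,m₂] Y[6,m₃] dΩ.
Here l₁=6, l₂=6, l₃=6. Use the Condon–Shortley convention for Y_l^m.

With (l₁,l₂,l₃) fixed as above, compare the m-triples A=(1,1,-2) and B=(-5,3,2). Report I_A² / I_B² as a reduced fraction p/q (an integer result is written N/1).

l's match ⇒ only the (l;m) 3-j factors differ between A and B.
A: triangle coeff Δ(6,6,6) = 1/325909584; Σ_t [1,5]: t=1:−1/4147200 t=2:+1/207360 t=3:−1/82944 t=4:+1/207360 t=5:−1/4147200 = -1/345600; (3j)²=420/46189 [(6 6 6; 1 1 -2)], sign=-1
B: triangle coeff Δ(6,6,6) = 1/325909584; Σ_t [5,6]: t=5:−1/4147200 t=6:+1/3110400 = 1/12441600; (3j)²=7/4199 [(6 6 6; -5 3 2)], sign=+1
I_A²/I_B² = (420/46189)/(7/4199) = 60/11

60/11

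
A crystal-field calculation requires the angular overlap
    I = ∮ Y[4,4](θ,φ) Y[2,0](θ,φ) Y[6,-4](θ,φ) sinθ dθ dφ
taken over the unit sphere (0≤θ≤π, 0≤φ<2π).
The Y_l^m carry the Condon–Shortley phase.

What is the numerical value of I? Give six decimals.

0.106690

Rules hold: Σm=0, L=12 even, 2≤6≤6.
N = 9·5·13 = 585
Δ = 0!·8!·4!/13! = 1/6435
Racah Σ t=0..0: t=0:+1/2304 = 1/2304
⇒ 3j(4 2 6; 0 0 0)² = 5/143, sgn +1
Racah Σ t=0..0: t=0:+1/161280 = 1/161280
⇒ 3j(4 2 6; 4 0 -4)² = 1/143, sgn +1
4πI² = N·(3j₀)²·(3jₘ)² = 225/1573
I = +1·√(0.143039/4π) = 0.10668957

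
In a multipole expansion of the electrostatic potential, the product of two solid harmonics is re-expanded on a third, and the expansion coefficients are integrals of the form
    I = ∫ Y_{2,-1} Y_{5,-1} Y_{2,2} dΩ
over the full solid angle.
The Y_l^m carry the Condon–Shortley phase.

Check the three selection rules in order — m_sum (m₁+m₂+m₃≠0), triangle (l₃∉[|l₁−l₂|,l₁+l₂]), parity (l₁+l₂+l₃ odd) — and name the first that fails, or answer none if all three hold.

m₁+m₂+m₃ = -1 − 1 + 2 = 0  ✓
triangle: |2−5|=3 ≤ l₃=2 ≤ 2+5=7  ✗
parity: l₁+l₂+l₃ = 9 is odd

triangle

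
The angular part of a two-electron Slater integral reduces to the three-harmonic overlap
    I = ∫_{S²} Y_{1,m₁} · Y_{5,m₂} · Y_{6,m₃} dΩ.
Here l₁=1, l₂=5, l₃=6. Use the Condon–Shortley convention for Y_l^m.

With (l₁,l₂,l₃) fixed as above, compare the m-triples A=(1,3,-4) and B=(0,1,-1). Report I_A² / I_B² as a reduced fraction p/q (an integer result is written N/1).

l's match ⇒ only the (l;m) 3-j factors differ between A and B.
A: triangle coeff Δ(1,5,6) = 1/858; Σ_t [0,0]: t=0:+1/161280 = 1/161280; (3j)²=15/286 [(1 5 6; 1 3 -4)], sign=+1
B: triangle coeff Δ(1,5,6) = 1/858; Σ_t [0,0]: t=0:+1/17280 = 1/17280; (3j)²=35/858 [(1 5 6; 0 1 -1)], sign=-1
I_A²/I_B² = (15/286)/(35/858) = 9/7

9/7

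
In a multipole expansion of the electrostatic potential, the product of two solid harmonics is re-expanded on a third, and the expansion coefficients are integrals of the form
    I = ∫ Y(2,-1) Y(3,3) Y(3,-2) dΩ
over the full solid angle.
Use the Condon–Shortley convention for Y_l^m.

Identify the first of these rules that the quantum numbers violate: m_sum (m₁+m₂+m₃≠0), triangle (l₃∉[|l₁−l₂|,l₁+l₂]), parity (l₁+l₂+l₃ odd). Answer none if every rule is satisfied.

m₁+m₂+m₃ = -1 + 3 − 2 = 0  ✓
triangle: |2−3|=1 ≤ l₃=3 ≤ 2+3=5  ✓
parity: l₁+l₂+l₃ = 8 is even  ✓

none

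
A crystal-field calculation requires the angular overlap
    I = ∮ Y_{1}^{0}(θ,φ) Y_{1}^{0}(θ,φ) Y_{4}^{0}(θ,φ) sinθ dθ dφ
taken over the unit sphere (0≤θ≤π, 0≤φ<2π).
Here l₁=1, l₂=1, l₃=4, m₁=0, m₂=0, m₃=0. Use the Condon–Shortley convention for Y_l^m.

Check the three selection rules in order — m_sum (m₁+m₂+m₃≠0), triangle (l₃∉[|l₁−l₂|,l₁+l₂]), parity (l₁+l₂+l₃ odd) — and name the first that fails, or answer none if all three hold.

triangle

m₁+m₂+m₃ = 0 + 0 + 0 = 0  ✓
triangle: |1−1|=0 ≤ l₃=4 ≤ 1+1=2  ✗
parity: l₁+l₂+l₃ = 6 is even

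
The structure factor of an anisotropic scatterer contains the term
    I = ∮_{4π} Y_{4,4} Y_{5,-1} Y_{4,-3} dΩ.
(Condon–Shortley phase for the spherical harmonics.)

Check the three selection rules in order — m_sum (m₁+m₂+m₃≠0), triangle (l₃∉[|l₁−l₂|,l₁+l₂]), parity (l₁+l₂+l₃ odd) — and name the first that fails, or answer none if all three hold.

parity

m₁+m₂+m₃ = 4 − 1 − 3 = 0  ✓
triangle: |4−5|=1 ≤ l₃=4 ≤ 4+5=9  ✓
parity: l₁+l₂+l₃ = 13 is odd  ✗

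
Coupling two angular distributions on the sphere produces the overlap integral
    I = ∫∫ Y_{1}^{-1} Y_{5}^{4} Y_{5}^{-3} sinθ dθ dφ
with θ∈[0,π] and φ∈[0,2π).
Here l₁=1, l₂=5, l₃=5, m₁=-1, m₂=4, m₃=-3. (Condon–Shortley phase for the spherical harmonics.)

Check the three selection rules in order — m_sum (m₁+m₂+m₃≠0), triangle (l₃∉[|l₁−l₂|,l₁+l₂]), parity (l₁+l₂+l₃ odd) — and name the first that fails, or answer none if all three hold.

parity

Σmᵢ = 0  ✓
l₃∈[|l₁−l₂|,l₁+l₂]=[4,6], have l₃=5  ✓
Σlᵢ = 11 ⇒ odd  ✗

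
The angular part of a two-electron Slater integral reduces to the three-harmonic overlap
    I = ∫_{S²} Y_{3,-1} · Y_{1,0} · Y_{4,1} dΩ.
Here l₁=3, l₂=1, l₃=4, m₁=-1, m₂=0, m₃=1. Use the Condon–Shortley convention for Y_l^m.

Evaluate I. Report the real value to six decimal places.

-0.238414

m-sum 0 ✓  L=8 even ✓  2≤4≤4 ✓
Π(2lᵢ+1) = 7×3×9 = 189
triangle coeff Δ(3,1,4) = 1/252
Σ_t [0,0]: t=0:+1/36 = 1/36
(3j)²=4/63 [(3 1 4; 0 0 0)], sign=+1
Σ_t [0,0]: t=0:+1/48 = 1/48
(3j)²=5/84 [(3 1 4; -1 0 1)], sign=-1
⇒ 4πI² = 5/7
I = (-1)√(5/7/(4π)) = -0.23841361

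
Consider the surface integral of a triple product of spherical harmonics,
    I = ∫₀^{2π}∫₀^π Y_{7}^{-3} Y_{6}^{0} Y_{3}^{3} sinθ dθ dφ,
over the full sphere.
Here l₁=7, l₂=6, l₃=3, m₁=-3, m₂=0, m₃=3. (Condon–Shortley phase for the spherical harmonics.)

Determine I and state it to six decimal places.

m-sum 0 ✓  L=16 even ✓  1≤3≤13 ✓
Π(2lᵢ+1) = 15×13×7 = 1365
triangle coeff Δ(7,6,3) = 1/2042040
Σ_t [4,6]: t=4:+1/207360 t=5:−1/57600 t=6:+1/207360 = -1/129600
(3j)²=168/12155 [(7 6 3; 0 0 0)], sign=+1
Σ_t [6,6]: t=6:+1/829440 = 1/829440
(3j)²=225/9724 [(7 6 3; -3 0 3)], sign=+1
⇒ 4πI² = 198450/454597
I = (+1)√(198450/454597/(4π)) = 0.18638345

0.186383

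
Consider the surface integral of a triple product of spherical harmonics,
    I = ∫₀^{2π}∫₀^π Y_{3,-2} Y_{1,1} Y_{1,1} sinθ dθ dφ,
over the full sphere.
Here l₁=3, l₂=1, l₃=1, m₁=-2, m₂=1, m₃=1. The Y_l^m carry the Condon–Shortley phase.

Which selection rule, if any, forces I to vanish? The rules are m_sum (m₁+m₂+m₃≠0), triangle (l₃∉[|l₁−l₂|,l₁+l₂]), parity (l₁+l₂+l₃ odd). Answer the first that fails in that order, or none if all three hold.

Σmᵢ = 0  ✓
l₃∈[|l₁−l₂|,l₁+l₂]=[2,4], have l₃=1  ✗
Σlᵢ = 5 ⇒ odd

triangle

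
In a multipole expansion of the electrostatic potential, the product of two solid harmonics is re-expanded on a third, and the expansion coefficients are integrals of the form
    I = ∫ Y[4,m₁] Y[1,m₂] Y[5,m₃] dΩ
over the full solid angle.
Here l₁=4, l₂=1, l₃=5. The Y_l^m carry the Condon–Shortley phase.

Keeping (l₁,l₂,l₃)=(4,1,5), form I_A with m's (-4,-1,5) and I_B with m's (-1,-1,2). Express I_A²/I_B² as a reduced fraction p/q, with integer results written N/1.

15/7

Same 4,1,5: normalisation and zero-m 3j drop out of the ratio.
A: Δ: 0! 8! 2! / 11! → 1/495; sum: t=0:+1/80640 = 1/80640; 3j²(4 1 5; -4 -1 5) = Δ·Π!·Σ² = 1/11  (sign +1)
B: Δ: 0! 8! 2! / 11! → 1/495; sum: t=0:+1/1440 = 1/1440; 3j²(4 1 5; -1 -1 2) = Δ·Π!·Σ² = 7/165  (sign -1)
I_A²/I_B² = (1/11)/(7/165) = 15/7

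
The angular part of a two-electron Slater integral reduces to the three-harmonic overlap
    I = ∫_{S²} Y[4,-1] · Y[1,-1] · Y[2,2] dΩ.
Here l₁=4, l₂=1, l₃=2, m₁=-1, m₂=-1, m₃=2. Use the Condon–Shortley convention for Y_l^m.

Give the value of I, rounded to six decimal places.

l₃=2 ∉ [3,5] — triangle fails ⇒ I = 0

0.000000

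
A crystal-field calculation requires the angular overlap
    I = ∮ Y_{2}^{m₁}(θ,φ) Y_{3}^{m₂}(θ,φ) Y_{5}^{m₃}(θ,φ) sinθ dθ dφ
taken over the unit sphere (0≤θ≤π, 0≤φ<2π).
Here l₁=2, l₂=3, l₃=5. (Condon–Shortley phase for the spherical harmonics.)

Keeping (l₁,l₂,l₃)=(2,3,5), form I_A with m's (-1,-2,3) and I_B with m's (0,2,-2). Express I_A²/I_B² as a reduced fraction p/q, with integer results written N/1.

16/9

Shared (l₁,l₂,l₃)=(2,3,5): N and (l;000)² cancel in I_A²/I_B².
A: Δ = 0!·4!·6!/11! = 1/2310; Racah Σ t=0..0: t=0:+1/720 = 1/720; ⇒ 3j(2 3 5; -1 -2 3)² = 8/165, sgn +1
B: Δ = 0!·4!·6!/11! = 1/2310; Racah Σ t=0..0: t=0:+1/480 = 1/480; ⇒ 3j(2 3 5; 0 2 -2)² = 3/110, sgn -1
I_A²/I_B² = (8/165)/(3/110) = 16/9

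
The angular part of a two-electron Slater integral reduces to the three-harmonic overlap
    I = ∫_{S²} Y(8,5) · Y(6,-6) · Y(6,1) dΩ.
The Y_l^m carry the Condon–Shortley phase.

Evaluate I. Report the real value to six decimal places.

m-sum 0 ✓  L=20 even ✓  2≤6≤14 ✓
Π(2lᵢ+1) = 17×13×13 = 2873
triangle coeff Δ(8,6,6) = 1/1309458150
Σ_t [2,6]: t=2:+1/49766400 t=3:−1/3110400 t=4:+1/1327104 t=5:−1/3110400 t=6:+1/49766400 = 1/6635520
(3j)²=350/46189 [(8 6 6; 0 0 0)], sign=+1
Σ_t [0,0]: t=0:+1/696729600 = 1/696729600
(3j)²=11/646 [(8 6 6; 5 -6 1)], sign=-1
⇒ 4πI² = 2275/6137
I = (-1)√(2275/6137/(4π)) = -0.17175433

-0.171754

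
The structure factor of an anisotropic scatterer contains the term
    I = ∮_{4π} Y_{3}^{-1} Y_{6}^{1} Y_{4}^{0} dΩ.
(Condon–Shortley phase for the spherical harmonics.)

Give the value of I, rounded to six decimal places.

l₁+l₂+l₃=13 is odd: 3j(l;000)=0 ⇒ I=0

0.000000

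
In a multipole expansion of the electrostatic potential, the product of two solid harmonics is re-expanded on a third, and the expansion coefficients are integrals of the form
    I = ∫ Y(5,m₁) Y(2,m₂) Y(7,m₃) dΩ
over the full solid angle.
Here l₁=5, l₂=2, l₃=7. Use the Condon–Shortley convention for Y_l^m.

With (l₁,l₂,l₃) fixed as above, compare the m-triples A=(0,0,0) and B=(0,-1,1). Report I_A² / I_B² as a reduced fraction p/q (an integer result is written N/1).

Shared (l₁,l₂,l₃)=(5,2,7): N and (l;000)² cancel in I_A²/I_B².
A: Δ = 0!·10!·4!/15! = 1/15015; Racah Σ t=0..0: t=0:+1/57600 = 1/57600; ⇒ 3j(5 2 7; 0 0 0)² = 21/715, sgn -1
B: Δ = 0!·10!·4!/15! = 1/15015; Racah Σ t=0..0: t=0:+1/86400 = 1/86400; ⇒ 3j(5 2 7; 0 -1 1)² = 16/715, sgn +1
I_A²/I_B² = (21/715)/(16/715) = 21/16

21/16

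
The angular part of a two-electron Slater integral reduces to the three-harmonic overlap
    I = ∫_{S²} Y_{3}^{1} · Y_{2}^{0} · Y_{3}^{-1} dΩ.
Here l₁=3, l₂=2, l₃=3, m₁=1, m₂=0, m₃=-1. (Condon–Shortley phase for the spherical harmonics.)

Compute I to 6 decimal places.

Rules hold: Σm=0, L=8 even, 1≤3≤5.
N = 7·5·7 = 245
Δ = 2!·4!·2!/9! = 1/3780
Racah Σ t=0..2: t=0:+1/24 t=1:−1/4 t=2:+1/24 = -1/6
⇒ 3j(3 2 3; 0 0 0)² = 4/105, sgn +1
Racah Σ t=0..2: t=0:+1/16 t=1:−1/6 t=2:+1/96 = -3/32
⇒ 3j(3 2 3; 1 0 -1)² = 3/140, sgn -1
4πI² = N·(3j₀)²·(3jₘ)² = 1/5
I = -1·√(0.2/4π) = -0.12615663

-0.126157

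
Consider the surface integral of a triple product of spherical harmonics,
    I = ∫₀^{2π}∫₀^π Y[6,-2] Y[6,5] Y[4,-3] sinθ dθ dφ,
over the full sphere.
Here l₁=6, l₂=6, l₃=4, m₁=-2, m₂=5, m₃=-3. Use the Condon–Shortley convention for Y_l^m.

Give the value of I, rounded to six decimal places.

0.160494

Checks pass: Σm=0; 16 even; l₃=4∈[0,12].
(2·6+1)(2·6+1)(2·4+1) = 1521
Δ: 8! 4! 4! / 17! → 1/15315300
sum: t=2:+1/829440 t=3:−1/25920 t=4:+1/9216 t=5:−1/25920 t=6:+1/829440 = 7/207360
3j²(6 6 4; 0 0 0) = Δ·Π!·Σ² = 28/2431  (sign +1)
sum: t=7:−1/725760 t=8:+1/5806080 = -1/829440
3j²(6 6 4; -2 5 -3) = Δ·Π!·Σ² = 49/2652  (sign +1)
combine: 4πI² = 1521·28/2431·49/2652 = 1029/3179
take √, sign +1: I = 0.16049352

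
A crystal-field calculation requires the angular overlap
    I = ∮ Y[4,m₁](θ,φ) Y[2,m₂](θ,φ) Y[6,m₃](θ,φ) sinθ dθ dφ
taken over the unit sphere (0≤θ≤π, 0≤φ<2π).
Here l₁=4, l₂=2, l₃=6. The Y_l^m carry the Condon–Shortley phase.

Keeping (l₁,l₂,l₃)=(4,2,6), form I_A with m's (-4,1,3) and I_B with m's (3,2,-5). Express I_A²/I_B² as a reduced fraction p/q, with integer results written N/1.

Shared (l₁,l₂,l₃)=(4,2,6): N and (l;000)² cancel in I_A²/I_B².
A: Δ = 0!·8!·4!/13! = 1/6435; Racah Σ t=0..0: t=0:+1/241920 = 1/241920; ⇒ 3j(4 2 6; -4 1 3)² = 1/715, sgn -1
B: Δ = 0!·8!·4!/13! = 1/6435; Racah Σ t=0..0: t=0:+1/120960 = 1/120960; ⇒ 3j(4 2 6; 3 2 -5)² = 2/39, sgn -1
I_A²/I_B² = (1/715)/(2/39) = 3/110

3/110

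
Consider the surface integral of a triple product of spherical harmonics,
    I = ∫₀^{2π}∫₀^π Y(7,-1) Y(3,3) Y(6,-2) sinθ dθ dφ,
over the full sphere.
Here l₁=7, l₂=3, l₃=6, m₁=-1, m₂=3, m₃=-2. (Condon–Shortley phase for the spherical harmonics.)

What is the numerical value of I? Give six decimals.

Rules hold: Σm=0, L=16 even, 4≤6≤10.
N = 15·7·13 = 1365
Δ = 4!·10!·2!/17! = 1/2042040
Racah Σ t=1..3: t=1:−1/207360 t=2:+1/57600 t=3:−1/207360 = 1/129600
⇒ 3j(7 3 6; 0 0 0)² = 168/12155, sgn +1
Racah Σ t=4..4: t=4:+1/829440 = 1/829440
⇒ 3j(7 3 6; -1 3 -2)² = 35/2431, sgn +1
4πI² = N·(3j₀)²·(3jₘ)² = 123480/454597
I = +1·√(0.271625/4π) = 0.14702124

0.147021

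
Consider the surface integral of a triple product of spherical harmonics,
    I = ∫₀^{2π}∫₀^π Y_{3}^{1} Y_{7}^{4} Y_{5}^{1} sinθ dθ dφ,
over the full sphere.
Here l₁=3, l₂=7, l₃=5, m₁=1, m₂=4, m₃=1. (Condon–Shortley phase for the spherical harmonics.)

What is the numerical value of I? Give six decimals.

Σmᵢ = 6 ≠ 0, so the φ-integral vanishes; I = 0

0.000000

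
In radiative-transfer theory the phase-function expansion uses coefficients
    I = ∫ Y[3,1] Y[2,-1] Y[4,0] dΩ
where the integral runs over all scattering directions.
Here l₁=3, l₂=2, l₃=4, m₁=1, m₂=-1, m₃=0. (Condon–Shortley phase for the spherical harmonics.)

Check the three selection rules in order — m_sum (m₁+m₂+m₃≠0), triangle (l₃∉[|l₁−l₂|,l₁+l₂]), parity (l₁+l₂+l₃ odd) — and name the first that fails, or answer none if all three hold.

parity

m₁+m₂+m₃ = 1 − 1 + 0 = 0  ✓
triangle: |3−2|=1 ≤ l₃=4 ≤ 3+2=5  ✓
parity: l₁+l₂+l₃ = 9 is odd  ✗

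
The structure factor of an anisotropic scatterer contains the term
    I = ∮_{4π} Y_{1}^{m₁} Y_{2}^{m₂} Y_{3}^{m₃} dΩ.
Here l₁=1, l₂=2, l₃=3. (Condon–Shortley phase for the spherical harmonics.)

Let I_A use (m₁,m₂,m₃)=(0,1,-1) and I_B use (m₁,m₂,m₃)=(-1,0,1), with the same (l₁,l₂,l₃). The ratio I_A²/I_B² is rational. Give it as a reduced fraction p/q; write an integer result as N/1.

4/3

l's match ⇒ only the (l;m) 3-j factors differ between A and B.
A: triangle coeff Δ(1,2,3) = 1/105; Σ_t [0,0]: t=0:+1/6 = 1/6; (3j)²=8/105 [(1 2 3; 0 1 -1)], sign=+1
B: triangle coeff Δ(1,2,3) = 1/105; Σ_t [0,0]: t=0:+1/8 = 1/8; (3j)²=2/35 [(1 2 3; -1 0 1)], sign=+1
I_A²/I_B² = (8/105)/(2/35) = 4/3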